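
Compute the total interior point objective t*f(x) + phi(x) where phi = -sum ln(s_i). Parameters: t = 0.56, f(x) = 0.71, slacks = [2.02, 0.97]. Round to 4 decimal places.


Step 1: Compute log-barrier.
ln values: [0.7031, -0.0305]
phi = -(0.7031 - 0.0305) = -0.6726
Step 2: Compute augmented objective.
t*f(x) = 0.56*0.71 = 0.3976
Total = 0.3976 - 0.6726 = -0.275


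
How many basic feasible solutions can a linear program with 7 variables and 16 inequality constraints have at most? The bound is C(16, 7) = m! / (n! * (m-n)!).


Each vertex corresponds to some choice of n active constraints out of m, so the number of vertices is at most C(m, n) = m! / (n!(m-n)!).
m = 16, n = 7
Numerator: 16 * 15 * 14 * 13 * 12 * 11 * 10
Denominator: 7! = 5040
C(16, 7) = 11440


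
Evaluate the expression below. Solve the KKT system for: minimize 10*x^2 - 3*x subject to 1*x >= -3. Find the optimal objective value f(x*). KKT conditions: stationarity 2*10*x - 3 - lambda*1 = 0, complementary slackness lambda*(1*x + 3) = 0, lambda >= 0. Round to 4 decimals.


Step 1: Try lambda = 0 (constraint inactive).
Stationarity: 2*10*x - 3 = 0
x* = 3/(2*10) = 0.15
Check constraint: 1*0.15 = 0.15 >= -3 -- satisfied.
Step 2: Compute optimal value.
f(x*) = 10*0.15^2 - 3*0.15 = -0.225


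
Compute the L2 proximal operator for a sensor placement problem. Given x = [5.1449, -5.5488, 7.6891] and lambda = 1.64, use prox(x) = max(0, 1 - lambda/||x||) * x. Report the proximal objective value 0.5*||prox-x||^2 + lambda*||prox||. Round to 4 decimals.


Step 1: Compute ||x||.
||x|| = 10.788
Step 2: Compute scaling factor.
scale = max(0, 1 - 1.64/10.788) = 0.848
Step 3: prox(x) = [4.3628, -4.7053, 6.5202]
||prox(x)|| = 9.148
Step 4: Proximal objective.
0.5*||prox-x||^2 = 1.3448
lambda*||prox|| = 15.0027
Total = 16.3476


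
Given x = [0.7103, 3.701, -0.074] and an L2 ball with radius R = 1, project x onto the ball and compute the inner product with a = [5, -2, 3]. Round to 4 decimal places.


Step 1: Compute ||x|| (intermediates to 6 decimals).
||x|| = sqrt(0.7103^2 + 3.701^2 + (-0.074)^2) = 3.769271
Step 2: Project.
Since ||x|| > R, scale = R/||x|| = 1/3.769271 = 0.265303, proj(x) = scale * x
proj(x) = [0.188445, 0.981886, -0.019632]
Step 3: Dot product.
a^T * proj(x) = 5*0.188445 - 2*0.981886 + 3*(-0.019632) = -1.0804


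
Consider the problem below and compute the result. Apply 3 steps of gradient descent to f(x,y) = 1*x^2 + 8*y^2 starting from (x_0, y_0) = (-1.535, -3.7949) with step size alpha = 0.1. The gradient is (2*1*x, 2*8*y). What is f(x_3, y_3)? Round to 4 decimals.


Gradient descent on f(x,y) = 1*x^2 + 8*y^2.
Starting point: (-1.535, -3.7949), alpha = 0.1
Step 1: grad_x = 2*1*-1.535 = -3.07, grad_y = 2*8*-3.7949 = -60.7184
  x_1 = -1.535 - 0.1*-3.07 = -1.228
  y_1 = -3.7949 - 0.1*-60.7184 = 2.2769
Step 2: grad_x = 2*1*-1.228 = -2.456, grad_y = 2*8*2.2769 = 36.431
  x_2 = -1.228 - 0.1*-2.456 = -0.9824
  y_2 = 2.2769 - 0.1*36.431 = -1.3662
Step 3: grad_x = 2*1*-0.9824 = -1.9648, grad_y = 2*8*-1.3662 = -21.8586
  x_3 = -0.9824 - 0.1*-1.9648 = -0.7859
  y_3 = -1.3662 - 0.1*-21.8586 = 0.8197
f(-0.7859, 0.8197) = 1*(-0.7859)^2 + 8*0.8197^2 = 5.9929


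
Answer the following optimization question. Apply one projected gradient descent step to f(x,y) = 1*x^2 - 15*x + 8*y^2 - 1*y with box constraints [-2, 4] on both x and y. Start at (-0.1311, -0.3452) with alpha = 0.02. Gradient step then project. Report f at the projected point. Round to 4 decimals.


Step 1: Compute gradient at (-0.1311, -0.3452).
grad_x = 2*1*-0.1311 - 15 = -15.2622
grad_y = 2*8*-0.3452 - 1 = -6.5232
Step 2: Gradient step.
x_raw = -0.1311 - 0.02*-15.2622 = 0.1741
y_raw = -0.3452 - 0.02*-6.5232 = -0.2147
Step 3: Project onto [-2, 4].
x_proj = clip(0.1741) = 0.1741
y_proj = clip(-0.2147) = -0.2147
Step 4: Evaluate f.
f(0.1741, -0.2147) = -1.9982


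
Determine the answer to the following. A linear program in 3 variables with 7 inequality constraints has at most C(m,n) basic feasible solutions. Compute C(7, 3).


Each vertex corresponds to some choice of n active constraints out of m, so the number of vertices is at most C(m, n) = m! / (n!(m-n)!).
m = 7, n = 3
Numerator: 7 * 6 * 5
Denominator: 3! = 6
C(7, 3) = 35


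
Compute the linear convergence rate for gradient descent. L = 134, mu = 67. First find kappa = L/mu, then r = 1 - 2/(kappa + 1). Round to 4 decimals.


Step 1: Compute the condition number.
kappa = L/mu = 134/67 = 2.0
Step 2: Compute the convergence rate.
r = 1 - 2/(kappa + 1) = 1 - 2*mu/(L + mu) = (L - mu)/(L + mu) = 67/201 = 0.3333


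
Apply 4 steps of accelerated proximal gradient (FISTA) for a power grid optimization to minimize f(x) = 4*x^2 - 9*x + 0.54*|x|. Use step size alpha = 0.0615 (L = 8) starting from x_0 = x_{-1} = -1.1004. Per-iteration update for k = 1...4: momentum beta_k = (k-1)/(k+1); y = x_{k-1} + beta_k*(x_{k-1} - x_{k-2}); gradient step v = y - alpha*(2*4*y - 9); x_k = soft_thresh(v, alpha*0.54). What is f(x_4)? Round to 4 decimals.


FISTA on f(x) = 4*x^2 - 9*x + 0.54*|x|
L = 8, alpha = 0.0615
Iteration 1: beta = 0.0, y = -1.1004 + 0.0*(-1.1004 + 1.1004) = -1.1004
  grad(y) = -17.8032, v = y - alpha*grad = -0.0055
  prox(v) = soft_thresh(-0.0055, 0.0332) = 0.0
Iteration 2: beta = 0.3333, y = 0.0 + 0.3333*(0.0 + 1.1004) = 0.3668
  grad(y) = -6.0656, v = y - alpha*grad = 0.7398
  prox(v) = soft_thresh(0.7398, 0.0332) = 0.7066
Iteration 3: beta = 0.5, y = 0.7066 + 0.5*(0.7066 - 0.0) = 1.0599
  grad(y) = -0.5205, v = y - alpha*grad = 1.0919
  prox(v) = soft_thresh(1.0919, 0.0332) = 1.0587
Iteration 4: beta = 0.6, y = 1.0587 + 0.6*(1.0587 - 0.7066) = 1.27
  grad(y) = 1.16, v = y - alpha*grad = 1.1987
  prox(v) = soft_thresh(1.1987, 0.0332) = 1.1655
f(x_4) = 4*1.1655^2 - 9*1.1655 + 0.54*|1.1655| = -4.4266


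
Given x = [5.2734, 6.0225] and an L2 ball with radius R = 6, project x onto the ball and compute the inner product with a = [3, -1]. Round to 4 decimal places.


Step 1: Compute ||x|| (intermediates to 6 decimals).
||x|| = sqrt(5.2734^2 + 6.0225^2) = 8.004952
Step 2: Project.
Since ||x|| > R, scale = R/||x|| = 6/8.004952 = 0.749536, proj(x) = scale * x
proj(x) = [3.952603, 4.514081]
Step 3: Dot product.
a^T * proj(x) = 3*3.952603 - 1*4.514081 = 7.3437


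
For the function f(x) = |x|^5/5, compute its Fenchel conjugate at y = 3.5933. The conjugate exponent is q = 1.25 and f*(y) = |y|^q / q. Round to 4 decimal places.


The conjugate exponent q satisfies 1/p + 1/q = 1.
p = 5, so q = 5/(5 - 1) = 1.25
|y|^q = 3.5933^1.25 = 4.9473
f*(3.5933) = 4.9473 / 1.25 = 3.9578


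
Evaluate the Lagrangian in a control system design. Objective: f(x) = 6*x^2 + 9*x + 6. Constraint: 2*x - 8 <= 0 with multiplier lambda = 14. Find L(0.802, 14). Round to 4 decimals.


Step 1: Evaluate f(x).
f(0.802) = 6*0.802^2 + 9*0.802 + 6 = 17.0772
Step 2: Evaluate g(x).
g(0.802) = 2*0.802 - 8 = -6.396
Step 3: Compute Lagrangian.
L = 17.0772 + 14*-6.396 = -72.4668


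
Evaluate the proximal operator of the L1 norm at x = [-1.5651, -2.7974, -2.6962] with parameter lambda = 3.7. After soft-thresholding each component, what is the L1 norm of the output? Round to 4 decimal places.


Soft-thresholding with lambda = 3.7:
prox(-1.5651) = sign(-1.5651)*max(|-1.5651| - 3.7, 0) = 0.0
prox(-2.7974) = sign(-2.7974)*max(|-2.7974| - 3.7, 0) = 0.0
prox(-2.6962) = sign(-2.6962)*max(|-2.6962| - 3.7, 0) = 0.0
prox(x) = [0.0, 0.0, 0.0]
||prox(x)||_1 = 0.0 + 0.0 + 0.0 = 0.0


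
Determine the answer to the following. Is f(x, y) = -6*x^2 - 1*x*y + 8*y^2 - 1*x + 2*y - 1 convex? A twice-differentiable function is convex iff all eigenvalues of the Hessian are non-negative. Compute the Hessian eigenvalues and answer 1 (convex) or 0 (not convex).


The Hessian of f(x,y) = -6*x^2 - 1*x*y + 8*y^2 - 1*x + 2*y - 1 is:
H = [[-12, -1], [-1, 16]]
Trace = -12 + 16 = 4
Determinant = -12*16 - (-1)^2 = -193
Discriminant = (4)^2 - 4*-193 = 788.0
Eigenvalues: lambda_1 = -12.0357, lambda_2 = 16.0357
The function is not convex.

0


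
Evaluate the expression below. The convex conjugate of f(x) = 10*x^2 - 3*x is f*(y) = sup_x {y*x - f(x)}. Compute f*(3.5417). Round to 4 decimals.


f*(y) = sup_x {y*x - a*x^2 - b*x} = sup_x {(y-b)*x - a*x^2}
FOC: (y - b) - 2a*x = 0 => x* = (y - b)/(2a)
x* = (3.5417 + 3)/(2*10) = 0.3271
f*(3.5417) = (y-b)^2/(4a) = (3.5417 + 3)^2/(4*10)
= 42.7938/40 = 1.0698


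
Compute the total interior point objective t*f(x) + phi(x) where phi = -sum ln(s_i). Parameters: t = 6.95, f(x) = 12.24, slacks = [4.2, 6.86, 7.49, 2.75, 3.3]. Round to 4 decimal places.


Step 1: Compute log-barrier.
ln values: [1.4351, 1.9257, 2.0136, 1.0116, 1.1939]
phi = -(1.4351 + 1.9257 + 2.0136 + 1.0116 + 1.1939) = -7.5799
Step 2: Compute augmented objective.
t*f(x) = 6.95*12.24 = 85.068
Total = 85.068 - 7.5799 = 77.4881


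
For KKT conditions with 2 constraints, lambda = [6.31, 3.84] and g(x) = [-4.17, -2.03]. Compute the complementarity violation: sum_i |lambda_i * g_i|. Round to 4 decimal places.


KKT complementary slackness check:
lambda_1 * g_1 = 6.31 * -4.17 = -26.3127
lambda_2 * g_2 = 3.84 * -2.03 = -7.7952
Total violation = 26.3127 + 7.7952 = 34.1079


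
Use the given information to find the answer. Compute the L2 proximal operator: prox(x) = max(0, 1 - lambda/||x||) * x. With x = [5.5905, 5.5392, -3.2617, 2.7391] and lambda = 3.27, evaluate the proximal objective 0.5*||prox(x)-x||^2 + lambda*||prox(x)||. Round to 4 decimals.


Step 1: Compute ||x||.
||x|| = 8.9486
Step 2: Compute scaling factor.
scale = max(0, 1 - 3.27/8.9486) = 0.6346
Step 3: prox(x) = [3.5476, 3.5151, -2.0698, 1.7382]
||prox(x)|| = 5.6786
Step 4: Proximal objective.
0.5*||prox-x||^2 = 5.3465
lambda*||prox|| = 18.569
Total = 23.9155


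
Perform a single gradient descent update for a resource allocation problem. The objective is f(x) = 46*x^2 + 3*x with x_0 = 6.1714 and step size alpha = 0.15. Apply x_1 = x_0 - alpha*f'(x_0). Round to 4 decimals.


We compute the gradient at x_0 and apply the update.
f'(x) = 92*x + 3
f'(6.1714) = 92*6.1714 + 3 = 570.7688
x_1 = 6.1714 - 0.15*570.7688 = -79.4439


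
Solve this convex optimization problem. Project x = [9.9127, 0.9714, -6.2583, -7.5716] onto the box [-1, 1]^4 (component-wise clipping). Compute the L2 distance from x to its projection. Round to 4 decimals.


Project each component onto [-1, 1].
clip(9.9127) = 1.0, clip(0.9714) = 0.9714, clip(-6.2583) = -1.0, clip(-7.5716) = -1.0
Projection = [1.0, 0.9714, -1.0, -1.0]
Squared diffs: [79.4362, 0.0, 27.6497, 43.1859]
Distance = sqrt(150.2718) = 12.2585


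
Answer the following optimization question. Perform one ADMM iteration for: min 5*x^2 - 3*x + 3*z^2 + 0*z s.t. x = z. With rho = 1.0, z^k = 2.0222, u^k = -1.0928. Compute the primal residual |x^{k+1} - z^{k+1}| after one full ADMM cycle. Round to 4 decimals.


ADMM iteration with rho = 1.0, z^k = 2.0222, u^k = -1.0928
Step 1: x-update.
Minimize 5*x^2 - 3*x + (1.0/2)*(x - 2.0222 - 1.0928)^2
FOC: (2*5 + 1.0)*x = 3 + 1.0*(2.0222 + 1.0928)
x^{k+1} = 0.5559
Step 2: z-update.
Minimize 3*z^2 + 0*z + (1.0/2)*(0.5559 - z - 1.0928)^2
FOC: (2*3 + 1.0)*z = 0 + 1.0*(0.5559 - 1.0928)
z^{k+1} = -0.0767
Step 3: u-update.
u^{k+1} = -1.0928 + 0.5559 + 0.0767 = -0.4602
Step 4: Primal residual = |0.5559 + 0.0767| = 0.6326


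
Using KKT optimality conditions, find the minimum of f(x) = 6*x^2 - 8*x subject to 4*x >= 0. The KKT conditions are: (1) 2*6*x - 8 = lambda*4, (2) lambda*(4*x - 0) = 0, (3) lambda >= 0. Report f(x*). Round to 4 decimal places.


Step 1: Try lambda = 0 (constraint inactive).
Stationarity: 2*6*x - 8 = 0
x* = 8/(2*6) = 2/3 = 0.6667 (rounded; the exact value 2/3 is used below)
Check constraint: 4*0.6667 = 2.6668 >= 0 -- satisfied.
Step 2: Compute optimal value.
f(x*) = 6*(2/3)^2 - 8*(2/3) = -2.6667


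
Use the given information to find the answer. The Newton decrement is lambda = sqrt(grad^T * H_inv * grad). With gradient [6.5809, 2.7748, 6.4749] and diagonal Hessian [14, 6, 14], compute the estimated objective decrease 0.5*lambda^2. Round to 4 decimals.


Step 1: H is diagonal, so H^(-1) * g = [0.4701, 0.4625, 0.4625].
Step 2: g^T H^(-1) g = sum_i g_i^2 / H_ii
  = (6.5809)^2/14 + (2.7748)^2/6 + (6.4749)^2/14
  = 3.0934 + 1.2833 + 2.9946 = 7.3713
Step 3: Objective decrease = 0.5 * g^T H^(-1) g = 3.6856


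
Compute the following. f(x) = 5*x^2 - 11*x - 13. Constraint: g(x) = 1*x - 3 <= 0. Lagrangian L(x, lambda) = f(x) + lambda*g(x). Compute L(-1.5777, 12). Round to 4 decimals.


Step 1: Evaluate f(x).
f(-1.5777) = 5*(-1.5777)^2 - 11*(-1.5777) - 13 = 16.8004
Step 2: Evaluate g(x).
g(-1.5777) = 1*-1.5777 - 3 = -4.5777
Step 3: Compute Lagrangian.
L = 16.8004 + 12*-4.5777 = -38.132


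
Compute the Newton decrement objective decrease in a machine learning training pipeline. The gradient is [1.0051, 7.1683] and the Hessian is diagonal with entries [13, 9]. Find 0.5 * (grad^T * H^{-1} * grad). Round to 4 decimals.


Step 1: H is diagonal, so H^(-1) * g = [0.0773, 0.7965].
Step 2: g^T H^(-1) g = sum_i g_i^2 / H_ii
  = (1.0051)^2/13 + (7.1683)^2/9
  = 0.0777 + 5.7094 = 5.7871
Step 3: Objective decrease = 0.5 * g^T H^(-1) g = 2.8936


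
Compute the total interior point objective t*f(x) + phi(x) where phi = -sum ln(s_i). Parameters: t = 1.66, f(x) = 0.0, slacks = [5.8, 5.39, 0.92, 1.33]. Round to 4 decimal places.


Step 1: Compute log-barrier.
ln values: [1.7579, 1.6845, -0.0834, 0.2852]
phi = -(1.7579 + 1.6845 - 0.0834 + 0.2852) = -3.6442
Step 2: Compute augmented objective.
t*f(x) = 1.66*0.0 = 0.0
Total = 0.0 - 3.6442 = -3.6442


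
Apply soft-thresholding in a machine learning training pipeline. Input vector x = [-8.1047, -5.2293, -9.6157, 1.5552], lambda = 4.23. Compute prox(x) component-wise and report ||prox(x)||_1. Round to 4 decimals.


Soft-thresholding with lambda = 4.23:
prox(-8.1047) = sign(-8.1047)*max(|-8.1047| - 4.23, 0) = -3.8747
prox(-5.2293) = sign(-5.2293)*max(|-5.2293| - 4.23, 0) = -0.9993
prox(-9.6157) = sign(-9.6157)*max(|-9.6157| - 4.23, 0) = -5.3857
prox(1.5552) = sign(1.5552)*max(|1.5552| - 4.23, 0) = 0.0
prox(x) = [-3.8747, -0.9993, -5.3857, 0.0]
||prox(x)||_1 = 3.8747 + 0.9993 + 5.3857 + 0.0 = 10.2597


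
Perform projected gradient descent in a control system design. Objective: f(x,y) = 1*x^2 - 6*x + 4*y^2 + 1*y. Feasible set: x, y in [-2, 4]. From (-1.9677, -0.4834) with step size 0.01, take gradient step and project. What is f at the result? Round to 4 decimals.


Step 1: Compute gradient at (-1.9677, -0.4834).
grad_x = 2*1*-1.9677 - 6 = -9.9354
grad_y = 2*4*-0.4834 + 1 = -2.8672
Step 2: Gradient step.
x_raw = -1.9677 - 0.01*-9.9354 = -1.8683
y_raw = -0.4834 - 0.01*-2.8672 = -0.4547
Step 3: Project onto [-2, 4].
x_proj = clip(-1.8683) = -1.8683
y_proj = clip(-0.4547) = -0.4547
Step 4: Evaluate f.
f(-1.8683, -0.4547) = 15.0732


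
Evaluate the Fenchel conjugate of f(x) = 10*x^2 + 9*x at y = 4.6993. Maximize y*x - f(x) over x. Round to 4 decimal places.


f*(y) = sup_x {y*x - a*x^2 - b*x} = sup_x {(y-b)*x - a*x^2}
FOC: (y - b) - 2a*x = 0 => x* = (y - b)/(2a)
x* = (4.6993 - 9)/(2*10) = -0.215
f*(4.6993) = (y-b)^2/(4a) = (4.6993 - 9)^2/(4*10)
= 18.496/40 = 0.4624


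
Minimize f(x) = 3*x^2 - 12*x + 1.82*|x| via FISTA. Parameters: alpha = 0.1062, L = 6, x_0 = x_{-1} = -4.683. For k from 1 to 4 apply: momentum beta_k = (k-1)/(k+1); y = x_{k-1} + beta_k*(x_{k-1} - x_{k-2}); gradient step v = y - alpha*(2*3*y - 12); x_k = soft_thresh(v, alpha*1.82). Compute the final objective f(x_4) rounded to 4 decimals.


FISTA on f(x) = 3*x^2 - 12*x + 1.82*|x|
L = 6, alpha = 0.1062
Iteration 1: beta = 0.0, y = -4.683 + 0.0*(-4.683 + 4.683) = -4.683
  grad(y) = -40.098, v = y - alpha*grad = -0.4246
  prox(v) = soft_thresh(-0.4246, 0.1933) = -0.2313
Iteration 2: beta = 0.3333, y = -0.2313 + 0.3333*(-0.2313 + 4.683) = 1.2526
  grad(y) = -4.4845, v = y - alpha*grad = 1.7288
  prox(v) = soft_thresh(1.7288, 0.1933) = 1.5356
Iteration 3: beta = 0.5, y = 1.5356 + 0.5*(1.5356 + 0.2313) = 2.419
  grad(y) = 2.5139, v = y - alpha*grad = 2.152
  prox(v) = soft_thresh(2.152, 0.1933) = 1.9587
Iteration 4: beta = 0.6, y = 1.9587 + 0.6*(1.9587 - 1.5356) = 2.2126
  grad(y) = 1.2758, v = y - alpha*grad = 2.0771
  prox(v) = soft_thresh(2.0771, 0.1933) = 1.8839
f(x_4) = 3*1.8839^2 - 12*1.8839 + 1.82*|1.8839| = -8.5309


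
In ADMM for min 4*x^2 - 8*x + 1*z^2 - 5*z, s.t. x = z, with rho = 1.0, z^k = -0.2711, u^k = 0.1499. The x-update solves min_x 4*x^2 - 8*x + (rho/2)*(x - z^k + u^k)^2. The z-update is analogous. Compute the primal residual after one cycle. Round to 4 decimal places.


ADMM iteration with rho = 1.0, z^k = -0.2711, u^k = 0.1499
Step 1: x-update.
Minimize 4*x^2 - 8*x + (1.0/2)*(x + 0.2711 + 0.1499)^2
FOC: (2*4 + 1.0)*x = 8 + 1.0*(-0.2711 - 0.1499)
x^{k+1} = 0.8421
Step 2: z-update.
Minimize 1*z^2 - 5*z + (1.0/2)*(0.8421 - z + 0.1499)^2
FOC: (2*1 + 1.0)*z = 5 + 1.0*(0.8421 + 0.1499)
z^{k+1} = 1.9973
Step 3: u-update.
u^{k+1} = 0.1499 + 0.8421 - 1.9973 = -1.0053
Step 4: Primal residual = |0.8421 - 1.9973| = 1.1552


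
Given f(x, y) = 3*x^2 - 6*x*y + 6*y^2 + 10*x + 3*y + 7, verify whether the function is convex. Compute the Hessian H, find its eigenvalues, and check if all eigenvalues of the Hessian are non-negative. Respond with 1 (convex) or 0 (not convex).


The Hessian of f(x,y) = 3*x^2 - 6*x*y + 6*y^2 + 10*x + 3*y + 7 is:
H = [[6, -6], [-6, 12]]
Trace = 6 + 12 = 18
Determinant = 6*12 - (-6)^2 = 36
Discriminant = (18)^2 - 4*36 = 180.0
Eigenvalues: lambda_1 = 2.2918, lambda_2 = 15.7082
The function is convex.

1


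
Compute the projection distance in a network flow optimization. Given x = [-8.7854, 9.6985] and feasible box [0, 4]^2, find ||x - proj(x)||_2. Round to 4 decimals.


Project each component onto [0, 4].
clip(-8.7854) = 0.0, clip(9.6985) = 4.0
Projection = [0.0, 4.0]
Squared diffs: [77.1833, 32.4729]
Distance = sqrt(109.6562) = 10.4717


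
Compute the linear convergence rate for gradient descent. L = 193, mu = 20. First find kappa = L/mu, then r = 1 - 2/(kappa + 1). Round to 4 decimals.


Step 1: Compute the condition number.
kappa = L/mu = 193/20 = 9.65
Step 2: Compute the convergence rate.
r = 1 - 2/(kappa + 1) = 1 - 2*mu/(L + mu) = (L - mu)/(L + mu) = 173/213 = 0.8122


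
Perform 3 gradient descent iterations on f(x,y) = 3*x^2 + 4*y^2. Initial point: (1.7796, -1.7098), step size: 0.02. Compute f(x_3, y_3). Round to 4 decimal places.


Gradient descent on f(x,y) = 3*x^2 + 4*y^2.
Starting point: (1.7796, -1.7098), alpha = 0.02
Step 1: grad_x = 2*3*1.7796 = 10.6776, grad_y = 2*4*-1.7098 = -13.6784
  x_1 = 1.7796 - 0.02*10.6776 = 1.566
  y_1 = -1.7098 - 0.02*-13.6784 = -1.4362
Step 2: grad_x = 2*3*1.566 = 9.3963, grad_y = 2*4*-1.4362 = -11.4899
  x_2 = 1.566 - 0.02*9.3963 = 1.3781
  y_2 = -1.4362 - 0.02*-11.4899 = -1.2064
Step 3: grad_x = 2*3*1.3781 = 8.2687, grad_y = 2*4*-1.2064 = -9.6515
  x_3 = 1.3781 - 0.02*8.2687 = 1.2127
  y_3 = -1.2064 - 0.02*-9.6515 = -1.0134
f(1.2127, -1.0134) = 3*1.2127^2 + 4*(-1.0134)^2 = 8.5202


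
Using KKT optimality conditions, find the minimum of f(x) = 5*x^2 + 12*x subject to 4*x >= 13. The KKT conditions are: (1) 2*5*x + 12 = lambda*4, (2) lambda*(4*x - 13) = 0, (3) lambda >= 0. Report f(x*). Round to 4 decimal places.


Step 1: Try lambda = 0 (constraint inactive).
x_unc = -12/(2*5) = -1.2
Check: 4*-1.2 = -4.8 < 13 -- violated!
Step 2: Constraint must be active: 4*x = 13
x* = 13/4 = 3.25
lambda = (2*5*3.25 + 12)/4 = 11.125
Step 3: Compute optimal value.
f(x*) = 5*3.25^2 + 12*3.25 = 91.8125


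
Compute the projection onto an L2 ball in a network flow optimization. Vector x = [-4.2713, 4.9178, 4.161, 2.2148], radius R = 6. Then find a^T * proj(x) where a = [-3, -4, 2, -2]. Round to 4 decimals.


Step 1: Compute ||x|| (intermediates to 6 decimals).
||x|| = sqrt((-4.2713)^2 + 4.9178^2 + 4.161^2 + 2.2148^2) = 8.040399
Step 2: Project.
Since ||x|| > R, scale = R/||x|| = 6/8.040399 = 0.746232, proj(x) = scale * x
proj(x) = [-3.187381, 3.66982, 3.105071, 1.652755]
Step 3: Dot product.
a^T * proj(x) = -3*(-3.187381) - 4*3.66982 + 2*3.105071 - 2*1.652755 = -2.2125


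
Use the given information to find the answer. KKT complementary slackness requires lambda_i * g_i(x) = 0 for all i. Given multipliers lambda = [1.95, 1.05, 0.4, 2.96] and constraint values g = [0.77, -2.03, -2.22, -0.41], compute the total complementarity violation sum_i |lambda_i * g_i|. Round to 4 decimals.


KKT complementary slackness check:
lambda_1 * g_1 = 1.95 * 0.77 = 1.5015
lambda_2 * g_2 = 1.05 * -2.03 = -2.1315
lambda_3 * g_3 = 0.4 * -2.22 = -0.888
lambda_4 * g_4 = 2.96 * -0.41 = -1.2136
Total violation = 1.5015 + 2.1315 + 0.888 + 1.2136 = 5.7346


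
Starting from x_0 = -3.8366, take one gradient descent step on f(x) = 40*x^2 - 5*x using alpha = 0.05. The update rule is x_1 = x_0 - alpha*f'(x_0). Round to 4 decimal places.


We compute the gradient at x_0 and apply the update.
f'(x) = 80*x - 5
f'(-3.8366) = 80*-3.8366 - 5 = -311.928
x_1 = -3.8366 - 0.05*-311.928 = 11.7598


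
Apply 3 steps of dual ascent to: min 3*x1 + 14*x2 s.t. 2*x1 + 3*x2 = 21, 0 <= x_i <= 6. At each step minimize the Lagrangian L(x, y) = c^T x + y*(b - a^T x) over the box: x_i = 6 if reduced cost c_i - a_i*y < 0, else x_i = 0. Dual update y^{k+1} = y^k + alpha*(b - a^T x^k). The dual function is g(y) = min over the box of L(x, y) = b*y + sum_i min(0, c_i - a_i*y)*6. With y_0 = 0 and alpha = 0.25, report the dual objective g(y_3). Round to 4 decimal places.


Dual ascent for LP: min 3*x1 + 14*x2, 2*x1 + 3*x2 = 21, 0 <= x_i <= 6
Step 1: y^k = 0.0, reduced costs: (3.0, 14.0)
  x^k = (0.0, 0.0), subgradient = b - a^T x = 21.0
  y^{k+1} = 0.0 + 0.25*21.0 = 5.25
Step 2: y^k = 5.25, reduced costs: (-7.5, -1.75)
  x^k = (6.0, 6.0), subgradient = b - a^T x = -9.0
  y^{k+1} = 5.25 + 0.25*-9.0 = 3.0
Step 3: y^k = 3.0, reduced costs: (-3.0, 5.0)
  x^k = (6.0, 0.0), subgradient = b - a^T x = 9.0
  y^{k+1} = 3.0 + 0.25*9.0 = 5.25
Dual objective at y_3 = 5.25: reduced costs (-7.5, -1.75), box minimizer x = (6.0, 6.0)
g(y_3) = b*y + (c1 - a1*y)*x1 + (c2 - a2*y)*x2 = 21*5.25 + (-7.5)*6.0 + (-1.75)*6.0 = 110.25 - 45.0 - 10.5 = 54.75


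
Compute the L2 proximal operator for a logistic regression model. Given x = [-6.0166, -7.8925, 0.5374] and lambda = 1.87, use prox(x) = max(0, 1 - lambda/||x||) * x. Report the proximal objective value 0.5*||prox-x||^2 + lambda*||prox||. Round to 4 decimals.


Step 1: Compute ||x||.
||x|| = 9.9388
Step 2: Compute scaling factor.
scale = max(0, 1 - 1.87/9.9388) = 0.8118
Step 3: prox(x) = [-4.8846, -6.4075, 0.4363]
||prox(x)|| = 8.0688
Step 4: Proximal objective.
0.5*||prox-x||^2 = 1.7485
lambda*||prox|| = 15.0887
Total = 16.8371


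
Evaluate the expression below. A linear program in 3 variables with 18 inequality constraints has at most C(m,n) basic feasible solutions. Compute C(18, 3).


Each vertex corresponds to some choice of n active constraints out of m, so the number of vertices is at most C(m, n) = m! / (n!(m-n)!).
m = 18, n = 3
Numerator: 18 * 17 * 16
Denominator: 3! = 6
C(18, 3) = 816


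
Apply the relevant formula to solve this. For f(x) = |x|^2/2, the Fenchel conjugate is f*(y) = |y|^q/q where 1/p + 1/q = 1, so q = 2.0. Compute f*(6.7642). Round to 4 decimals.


The conjugate exponent q satisfies 1/p + 1/q = 1.
p = 2, so q = 2/(2 - 1) = 2.0
|y|^q = 6.7642^2.0 = 45.7544
f*(6.7642) = 45.7544 / 2.0 = 22.8772


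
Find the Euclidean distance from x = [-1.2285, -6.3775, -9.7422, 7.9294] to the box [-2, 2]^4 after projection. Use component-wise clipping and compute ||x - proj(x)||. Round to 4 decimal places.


Project each component onto [-2, 2].
clip(-1.2285) = -1.2285, clip(-6.3775) = -2.0, clip(-9.7422) = -2.0, clip(7.9294) = 2.0
Projection = [-1.2285, -2.0, -2.0, 2.0]
Squared diffs: [0.0, 19.1625, 59.9417, 35.1578]
Distance = sqrt(114.262) = 10.6893


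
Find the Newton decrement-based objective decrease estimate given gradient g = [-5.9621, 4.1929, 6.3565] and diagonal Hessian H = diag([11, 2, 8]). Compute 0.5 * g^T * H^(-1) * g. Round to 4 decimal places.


Step 1: H is diagonal, so H^(-1) * g = [-0.542, 2.0965, 0.7946].
Step 2: g^T H^(-1) g = sum_i g_i^2 / H_ii
  = (-5.9621)^2/11 + (4.1929)^2/2 + (6.3565)^2/8
  = 3.2315 + 8.7902 + 5.0506 = 17.0724
Step 3: Objective decrease = 0.5 * g^T H^(-1) g = 8.5362


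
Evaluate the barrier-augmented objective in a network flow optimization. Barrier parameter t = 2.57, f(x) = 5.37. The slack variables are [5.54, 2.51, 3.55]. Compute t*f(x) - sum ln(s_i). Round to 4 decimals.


Step 1: Compute log-barrier.
ln values: [1.712, 0.9203, 1.2669]
phi = -(1.712 + 0.9203 + 1.2669) = -3.8992
Step 2: Compute augmented objective.
t*f(x) = 2.57*5.37 = 13.8009
Total = 13.8009 - 3.8992 = 9.9017


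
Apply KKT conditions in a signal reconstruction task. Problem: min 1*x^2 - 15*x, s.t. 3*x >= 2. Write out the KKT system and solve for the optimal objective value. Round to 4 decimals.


Step 1: Try lambda = 0 (constraint inactive).
Stationarity: 2*1*x - 15 = 0
x* = 15/(2*1) = 7.5
Check constraint: 3*7.5 = 22.5 >= 2 -- satisfied.
Step 2: Compute optimal value.
f(x*) = 1*7.5^2 - 15*7.5 = -56.25


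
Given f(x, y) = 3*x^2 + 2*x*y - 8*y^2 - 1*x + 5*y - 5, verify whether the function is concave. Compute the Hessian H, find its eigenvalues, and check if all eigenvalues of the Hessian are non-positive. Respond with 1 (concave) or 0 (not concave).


The Hessian of f(x,y) = 3*x^2 + 2*x*y - 8*y^2 - 1*x + 5*y - 5 is:
H = [[6, 2], [2, -16]]
Trace = 6 - 16 = -10
Determinant = 6*-16 - (2)^2 = -100
Discriminant = (-10)^2 - 4*-100 = 500.0
Eigenvalues: lambda_1 = -16.1803, lambda_2 = 6.1803
The function is not concave.

0


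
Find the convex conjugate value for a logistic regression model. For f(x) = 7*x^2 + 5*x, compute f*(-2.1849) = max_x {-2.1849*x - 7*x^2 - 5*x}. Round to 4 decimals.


f*(y) = sup_x {y*x - a*x^2 - b*x} = sup_x {(y-b)*x - a*x^2}
FOC: (y - b) - 2a*x = 0 => x* = (y - b)/(2a)
x* = (-2.1849 - 5)/(2*7) = -0.5132
f*(-2.1849) = (y-b)^2/(4a) = (-2.1849 - 5)^2/(4*7)
= 51.6228/28 = 1.8437


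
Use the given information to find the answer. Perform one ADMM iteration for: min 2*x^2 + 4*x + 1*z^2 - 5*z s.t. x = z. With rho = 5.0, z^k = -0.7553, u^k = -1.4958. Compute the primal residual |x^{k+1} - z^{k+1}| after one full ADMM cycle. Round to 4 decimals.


ADMM iteration with rho = 5.0, z^k = -0.7553, u^k = -1.4958
Step 1: x-update.
Minimize 2*x^2 + 4*x + (5.0/2)*(x + 0.7553 - 1.4958)^2
FOC: (2*2 + 5.0)*x = -4 + 5.0*(-0.7553 + 1.4958)
x^{k+1} = -0.0331
Step 2: z-update.
Minimize 1*z^2 - 5*z + (5.0/2)*(-0.0331 - z - 1.4958)^2
FOC: (2*1 + 5.0)*z = 5 + 5.0*(-0.0331 - 1.4958)
z^{k+1} = -0.3778
Step 3: u-update.
u^{k+1} = -1.4958 - 0.0331 + 0.3778 = -1.1511
Step 4: Primal residual = |-0.0331 + 0.3778| = 0.3447


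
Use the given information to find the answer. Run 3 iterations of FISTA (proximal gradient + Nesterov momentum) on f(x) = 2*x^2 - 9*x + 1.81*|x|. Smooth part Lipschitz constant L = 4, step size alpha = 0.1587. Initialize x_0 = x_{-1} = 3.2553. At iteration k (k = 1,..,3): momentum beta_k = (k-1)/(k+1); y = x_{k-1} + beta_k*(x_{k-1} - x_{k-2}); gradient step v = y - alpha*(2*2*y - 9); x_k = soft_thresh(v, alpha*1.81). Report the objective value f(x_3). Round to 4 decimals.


FISTA on f(x) = 2*x^2 - 9*x + 1.81*|x|
L = 4, alpha = 0.1587
Iteration 1: beta = 0.0, y = 3.2553 + 0.0*(3.2553 - 3.2553) = 3.2553
  grad(y) = 4.0212, v = y - alpha*grad = 2.6171
  prox(v) = soft_thresh(2.6171, 0.2872) = 2.3299
Iteration 2: beta = 0.3333, y = 2.3299 + 0.3333*(2.3299 - 3.2553) = 2.0214
  grad(y) = -0.9143, v = y - alpha*grad = 2.1665
  prox(v) = soft_thresh(2.1665, 0.2872) = 1.8793
Iteration 3: beta = 0.5, y = 1.8793 + 0.5*(1.8793 - 2.3299) = 1.654
  grad(y) = -2.3841, v = y - alpha*grad = 2.0323
  prox(v) = soft_thresh(2.0323, 0.2872) = 1.7451
f(x_3) = 2*1.7451^2 - 9*1.7451 + 1.81*|1.7451| = -6.4565


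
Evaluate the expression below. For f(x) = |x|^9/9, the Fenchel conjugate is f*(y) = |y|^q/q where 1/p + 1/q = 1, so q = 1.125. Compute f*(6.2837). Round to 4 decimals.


The conjugate exponent q satisfies 1/p + 1/q = 1.
p = 9, so q = 9/(9 - 1) = 1.125
|y|^q = 6.2837^1.125 = 7.9066
f*(6.2837) = 7.9066 / 1.125 = 7.0281


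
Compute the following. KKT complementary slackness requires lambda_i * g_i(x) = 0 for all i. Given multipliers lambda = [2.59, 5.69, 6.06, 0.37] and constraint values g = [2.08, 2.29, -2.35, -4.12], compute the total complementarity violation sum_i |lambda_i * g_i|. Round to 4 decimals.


KKT complementary slackness check:
lambda_1 * g_1 = 2.59 * 2.08 = 5.3872
lambda_2 * g_2 = 5.69 * 2.29 = 13.0301
lambda_3 * g_3 = 6.06 * -2.35 = -14.241
lambda_4 * g_4 = 0.37 * -4.12 = -1.5244
Total violation = 5.3872 + 13.0301 + 14.241 + 1.5244 = 34.1827


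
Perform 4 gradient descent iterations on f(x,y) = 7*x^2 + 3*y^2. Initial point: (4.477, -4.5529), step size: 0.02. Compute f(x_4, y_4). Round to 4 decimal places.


Gradient descent on f(x,y) = 7*x^2 + 3*y^2.
Starting point: (4.477, -4.5529), alpha = 0.02
Step 1: grad_x = 2*7*4.477 = 62.678, grad_y = 2*3*-4.5529 = -27.3174
  x_1 = 4.477 - 0.02*62.678 = 3.2234
  y_1 = -4.5529 - 0.02*-27.3174 = -4.0066
Step 2: grad_x = 2*7*3.2234 = 45.1282, grad_y = 2*3*-4.0066 = -24.0393
  x_2 = 3.2234 - 0.02*45.1282 = 2.3209
  y_2 = -4.0066 - 0.02*-24.0393 = -3.5258
Step 3: grad_x = 2*7*2.3209 = 32.4923, grad_y = 2*3*-3.5258 = -21.1546
  x_3 = 2.3209 - 0.02*32.4923 = 1.671
  y_3 = -3.5258 - 0.02*-21.1546 = -3.1027
Step 4: grad_x = 2*7*1.671 = 23.3944, grad_y = 2*3*-3.1027 = -18.616
  x_4 = 1.671 - 0.02*23.3944 = 1.2031
  y_4 = -3.1027 - 0.02*-18.616 = -2.7304
f(1.2031, -2.7304) = 7*1.2031^2 + 3*(-2.7304)^2 = 32.4973


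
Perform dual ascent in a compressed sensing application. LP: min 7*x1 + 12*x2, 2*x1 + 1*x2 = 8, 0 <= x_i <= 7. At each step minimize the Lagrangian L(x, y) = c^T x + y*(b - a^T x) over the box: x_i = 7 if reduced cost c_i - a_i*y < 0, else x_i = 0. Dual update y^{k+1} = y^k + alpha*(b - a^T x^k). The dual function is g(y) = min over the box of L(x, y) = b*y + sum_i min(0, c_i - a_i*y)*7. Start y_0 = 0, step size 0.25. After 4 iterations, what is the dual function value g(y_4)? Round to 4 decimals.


Dual ascent for LP: min 7*x1 + 12*x2, 2*x1 + 1*x2 = 8, 0 <= x_i <= 7
Step 1: y^k = 0.0, reduced costs: (7.0, 12.0)
  x^k = (0.0, 0.0), subgradient = b - a^T x = 8.0
  y^{k+1} = 0.0 + 0.25*8.0 = 2.0
Step 2: y^k = 2.0, reduced costs: (3.0, 10.0)
  x^k = (0.0, 0.0), subgradient = b - a^T x = 8.0
  y^{k+1} = 2.0 + 0.25*8.0 = 4.0
Step 3: y^k = 4.0, reduced costs: (-1.0, 8.0)
  x^k = (7.0, 0.0), subgradient = b - a^T x = -6.0
  y^{k+1} = 4.0 + 0.25*-6.0 = 2.5
Step 4: y^k = 2.5, reduced costs: (2.0, 9.5)
  x^k = (0.0, 0.0), subgradient = b - a^T x = 8.0
  y^{k+1} = 2.5 + 0.25*8.0 = 4.5
Dual objective at y_4 = 4.5: reduced costs (-2.0, 7.5), box minimizer x = (7.0, 0.0)
g(y_4) = b*y + (c1 - a1*y)*x1 + (c2 - a2*y)*x2 = 8*4.5 + (-2.0)*7.0 + 7.5*0.0 = 36.0 - 14.0 + 0.0 = 22.0


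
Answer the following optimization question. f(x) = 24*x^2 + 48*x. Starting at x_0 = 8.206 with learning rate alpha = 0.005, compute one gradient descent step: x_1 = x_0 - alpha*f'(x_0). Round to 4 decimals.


We compute the gradient at x_0 and apply the update.
f'(x) = 48*x + 48
f'(8.206) = 48*8.206 + 48 = 441.888
x_1 = 8.206 - 0.005*441.888 = 5.9966


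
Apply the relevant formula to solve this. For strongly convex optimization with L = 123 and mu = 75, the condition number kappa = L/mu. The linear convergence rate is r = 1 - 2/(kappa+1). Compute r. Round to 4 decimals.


Step 1: Compute the condition number.
kappa = L/mu = 123/75 = 1.64
Step 2: Compute the convergence rate.
r = 1 - 2/(kappa + 1) = 1 - 2*mu/(L + mu) = (L - mu)/(L + mu) = 48/198 = 0.2424


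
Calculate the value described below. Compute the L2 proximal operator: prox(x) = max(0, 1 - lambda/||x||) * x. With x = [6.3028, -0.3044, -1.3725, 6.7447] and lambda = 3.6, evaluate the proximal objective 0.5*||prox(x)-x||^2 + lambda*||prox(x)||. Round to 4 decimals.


Step 1: Compute ||x||.
||x|| = 9.3377
Step 2: Compute scaling factor.
scale = max(0, 1 - 3.6/9.3377) = 0.6145
Step 3: prox(x) = [3.8729, -0.187, -0.8434, 4.1444]
||prox(x)|| = 5.7377
Step 4: Proximal objective.
0.5*||prox-x||^2 = 6.48
lambda*||prox|| = 20.6557
Total = 27.1357


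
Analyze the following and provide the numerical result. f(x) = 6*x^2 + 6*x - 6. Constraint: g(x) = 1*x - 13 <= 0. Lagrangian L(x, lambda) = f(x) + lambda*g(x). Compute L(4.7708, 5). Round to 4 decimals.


Step 1: Evaluate f(x).
f(4.7708) = 6*4.7708^2 + 6*4.7708 - 6 = 159.188
Step 2: Evaluate g(x).
g(4.7708) = 1*4.7708 - 13 = -8.2292
Step 3: Compute Lagrangian.
L = 159.188 + 5*-8.2292 = 118.042


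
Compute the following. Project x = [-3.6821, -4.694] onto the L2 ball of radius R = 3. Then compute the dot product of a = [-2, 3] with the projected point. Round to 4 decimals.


Step 1: Compute ||x|| (intermediates to 6 decimals).
||x|| = sqrt((-3.6821)^2 + (-4.694)^2) = 5.965861
Step 2: Project.
Since ||x|| > R, scale = R/||x|| = 3/5.965861 = 0.502861, proj(x) = scale * x
proj(x) = [-1.851584, -2.36043]
Step 3: Dot product.
a^T * proj(x) = -2*(-1.851584) + 3*(-2.36043) = -3.3781


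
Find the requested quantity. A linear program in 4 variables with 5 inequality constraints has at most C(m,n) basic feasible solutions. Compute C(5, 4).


Each vertex corresponds to some choice of n active constraints out of m, so the number of vertices is at most C(m, n) = m! / (n!(m-n)!).
m = 5, n = 4
Numerator: 5 * 4 * 3 * 2
Denominator: 4! = 24
C(5, 4) = 5


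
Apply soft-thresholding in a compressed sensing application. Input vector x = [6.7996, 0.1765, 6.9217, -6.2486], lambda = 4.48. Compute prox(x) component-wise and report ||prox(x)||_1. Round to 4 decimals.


Soft-thresholding with lambda = 4.48:
prox(6.7996) = sign(6.7996)*max(|6.7996| - 4.48, 0) = 2.3196
prox(0.1765) = sign(0.1765)*max(|0.1765| - 4.48, 0) = 0.0
prox(6.9217) = sign(6.9217)*max(|6.9217| - 4.48, 0) = 2.4417
prox(-6.2486) = sign(-6.2486)*max(|-6.2486| - 4.48, 0) = -1.7686
prox(x) = [2.3196, 0.0, 2.4417, -1.7686]
||prox(x)||_1 = 2.3196 + 0.0 + 2.4417 + 1.7686 = 6.5299


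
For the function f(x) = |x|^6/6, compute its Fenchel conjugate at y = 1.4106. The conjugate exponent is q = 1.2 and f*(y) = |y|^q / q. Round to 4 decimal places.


The conjugate exponent q satisfies 1/p + 1/q = 1.
p = 6, so q = 6/(6 - 1) = 1.2
|y|^q = 1.4106^1.2 = 1.5111
f*(1.4106) = 1.5111 / 1.2 = 1.2592


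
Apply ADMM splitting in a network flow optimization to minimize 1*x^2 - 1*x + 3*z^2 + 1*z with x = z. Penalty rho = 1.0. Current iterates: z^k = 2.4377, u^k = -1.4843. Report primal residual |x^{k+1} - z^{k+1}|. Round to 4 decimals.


ADMM iteration with rho = 1.0, z^k = 2.4377, u^k = -1.4843
Step 1: x-update.
Minimize 1*x^2 - 1*x + (1.0/2)*(x - 2.4377 - 1.4843)^2
FOC: (2*1 + 1.0)*x = 1 + 1.0*(2.4377 + 1.4843)
x^{k+1} = 1.6407
Step 2: z-update.
Minimize 3*z^2 + 1*z + (1.0/2)*(1.6407 - z - 1.4843)^2
FOC: (2*3 + 1.0)*z = -1 + 1.0*(1.6407 - 1.4843)
z^{k+1} = -0.1205
Step 3: u-update.
u^{k+1} = -1.4843 + 1.6407 + 0.1205 = 0.2769
Step 4: Primal residual = |1.6407 + 0.1205| = 1.7612


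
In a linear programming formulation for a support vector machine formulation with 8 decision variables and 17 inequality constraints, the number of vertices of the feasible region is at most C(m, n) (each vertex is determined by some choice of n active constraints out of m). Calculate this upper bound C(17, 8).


Each vertex corresponds to some choice of n active constraints out of m, so the number of vertices is at most C(m, n) = m! / (n!(m-n)!).
m = 17, n = 8
Numerator: 17 * 16 * 15 * 14 * 13 * 12 * 11 * 10
Denominator: 8! = 40320
C(17, 8) = 24310


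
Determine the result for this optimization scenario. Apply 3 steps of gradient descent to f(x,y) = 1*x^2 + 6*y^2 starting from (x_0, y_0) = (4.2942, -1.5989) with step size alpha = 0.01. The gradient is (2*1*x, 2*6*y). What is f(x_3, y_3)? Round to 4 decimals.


Gradient descent on f(x,y) = 1*x^2 + 6*y^2.
Starting point: (4.2942, -1.5989), alpha = 0.01
Step 1: grad_x = 2*1*4.2942 = 8.5884, grad_y = 2*6*-1.5989 = -19.1868
  x_1 = 4.2942 - 0.01*8.5884 = 4.2083
  y_1 = -1.5989 - 0.01*-19.1868 = -1.407
Step 2: grad_x = 2*1*4.2083 = 8.4166, grad_y = 2*6*-1.407 = -16.8844
  x_2 = 4.2083 - 0.01*8.4166 = 4.1241
  y_2 = -1.407 - 0.01*-16.8844 = -1.2382
Step 3: grad_x = 2*1*4.1241 = 8.2483, grad_y = 2*6*-1.2382 = -14.8583
  x_3 = 4.1241 - 0.01*8.2483 = 4.0417
  y_3 = -1.2382 - 0.01*-14.8583 = -1.0896
f(4.0417, -1.0896) = 1*4.0417^2 + 6*(-1.0896)^2 = 23.4585


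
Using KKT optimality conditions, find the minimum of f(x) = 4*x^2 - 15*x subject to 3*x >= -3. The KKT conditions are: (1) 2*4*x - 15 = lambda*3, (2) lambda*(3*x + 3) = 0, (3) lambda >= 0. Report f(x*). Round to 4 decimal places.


Step 1: Try lambda = 0 (constraint inactive).
Stationarity: 2*4*x - 15 = 0
x* = 15/(2*4) = 1.875
Check constraint: 3*1.875 = 5.625 >= -3 -- satisfied.
Step 2: Compute optimal value.
f(x*) = 4*1.875^2 - 15*1.875 = -14.0625


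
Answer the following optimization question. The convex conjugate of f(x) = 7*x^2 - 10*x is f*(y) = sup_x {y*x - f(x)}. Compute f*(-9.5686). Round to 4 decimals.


f*(y) = sup_x {y*x - a*x^2 - b*x} = sup_x {(y-b)*x - a*x^2}
FOC: (y - b) - 2a*x = 0 => x* = (y - b)/(2a)
x* = (-9.5686 + 10)/(2*7) = 0.0308
f*(-9.5686) = (y-b)^2/(4a) = (-9.5686 + 10)^2/(4*7)
= 0.1861/28 = 0.0066


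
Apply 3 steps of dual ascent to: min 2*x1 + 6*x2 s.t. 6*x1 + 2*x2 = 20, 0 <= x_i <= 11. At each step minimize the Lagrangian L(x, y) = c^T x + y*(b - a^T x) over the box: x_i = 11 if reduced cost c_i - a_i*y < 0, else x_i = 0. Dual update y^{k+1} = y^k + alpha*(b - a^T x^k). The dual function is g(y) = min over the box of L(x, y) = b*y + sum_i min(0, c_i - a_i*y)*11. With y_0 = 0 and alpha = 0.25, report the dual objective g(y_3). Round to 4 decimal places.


Dual ascent for LP: min 2*x1 + 6*x2, 6*x1 + 2*x2 = 20, 0 <= x_i <= 11
Step 1: y^k = 0.0, reduced costs: (2.0, 6.0)
  x^k = (0.0, 0.0), subgradient = b - a^T x = 20.0
  y^{k+1} = 0.0 + 0.25*20.0 = 5.0
Step 2: y^k = 5.0, reduced costs: (-28.0, -4.0)
  x^k = (11.0, 11.0), subgradient = b - a^T x = -68.0
  y^{k+1} = 5.0 + 0.25*-68.0 = -12.0
Step 3: y^k = -12.0, reduced costs: (74.0, 30.0)
  x^k = (0.0, 0.0), subgradient = b - a^T x = 20.0
  y^{k+1} = -12.0 + 0.25*20.0 = -7.0
Dual objective at y_3 = -7.0: reduced costs (44.0, 20.0), box minimizer x = (0.0, 0.0)
g(y_3) = b*y + (c1 - a1*y)*x1 + (c2 - a2*y)*x2 = 20*(-7.0) + 44.0*0.0 + 20.0*0.0 = -140.0 + 0.0 + 0.0 = -140.0


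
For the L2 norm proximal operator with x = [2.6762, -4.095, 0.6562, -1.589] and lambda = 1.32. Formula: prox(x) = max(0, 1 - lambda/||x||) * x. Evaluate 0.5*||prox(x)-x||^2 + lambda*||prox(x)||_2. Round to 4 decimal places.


Step 1: Compute ||x||.
||x|| = 5.1852
Step 2: Compute scaling factor.
scale = max(0, 1 - 1.32/5.1852) = 0.7454
Step 3: prox(x) = [1.9949, -3.0525, 0.4892, -1.1845]
||prox(x)|| = 3.8652
Step 4: Proximal objective.
0.5*||prox-x||^2 = 0.8712
lambda*||prox|| = 5.1021
Total = 5.9733


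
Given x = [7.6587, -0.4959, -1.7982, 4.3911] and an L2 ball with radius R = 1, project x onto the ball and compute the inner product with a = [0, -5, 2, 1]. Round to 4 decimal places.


Step 1: Compute ||x|| (intermediates to 6 decimals).
||x|| = sqrt(7.6587^2 + (-0.4959)^2 + (-1.7982)^2 + 4.3911^2) = 9.023131
Step 2: Project.
Since ||x|| > R, scale = R/||x|| = 1/9.023131 = 0.110826, proj(x) = scale * x
proj(x) = [0.848783, -0.054959, -0.199287, 0.486648]
Step 3: Dot product.
a^T * proj(x) = 0*0.848783 - 5*(-0.054959) + 2*(-0.199287) + 1*0.486648 = 0.3629


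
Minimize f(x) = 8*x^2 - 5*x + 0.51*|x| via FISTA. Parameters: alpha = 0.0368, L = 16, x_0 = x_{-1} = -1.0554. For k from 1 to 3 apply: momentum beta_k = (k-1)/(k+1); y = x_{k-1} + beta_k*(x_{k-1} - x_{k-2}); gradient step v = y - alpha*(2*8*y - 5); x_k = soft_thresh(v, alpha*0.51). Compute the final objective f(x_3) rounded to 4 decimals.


FISTA on f(x) = 8*x^2 - 5*x + 0.51*|x|
L = 16, alpha = 0.0368
Iteration 1: beta = 0.0, y = -1.0554 + 0.0*(-1.0554 + 1.0554) = -1.0554
  grad(y) = -21.8864, v = y - alpha*grad = -0.25
  prox(v) = soft_thresh(-0.25, 0.0188) = -0.2312
Iteration 2: beta = 0.3333, y = -0.2312 + 0.3333*(-0.2312 + 1.0554) = 0.0435
  grad(y) = -4.3037, v = y - alpha*grad = 0.2019
  prox(v) = soft_thresh(0.2019, 0.0188) = 0.1831
Iteration 3: beta = 0.5, y = 0.1831 + 0.5*(0.1831 + 0.2312) = 0.3903
  grad(y) = 1.2447, v = y - alpha*grad = 0.3445
  prox(v) = soft_thresh(0.3445, 0.0188) = 0.3257
f(x_3) = 8*0.3257^2 - 5*0.3257 + 0.51*|0.3257| = -0.6137
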